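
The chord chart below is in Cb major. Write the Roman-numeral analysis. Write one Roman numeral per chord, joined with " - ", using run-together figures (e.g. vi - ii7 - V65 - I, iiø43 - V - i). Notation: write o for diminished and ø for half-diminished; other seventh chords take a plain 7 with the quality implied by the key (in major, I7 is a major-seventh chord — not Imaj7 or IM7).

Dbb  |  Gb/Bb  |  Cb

Dbb is non-diatonic — a major triad on the lowered supertonic (Dbb): the Neapolitan chord, bII.
Gb/Bb: major triad on Gb = scale degree 5 → V6.
Cb: major triad on Cb = scale degree 1 → I.

bII - V6 - I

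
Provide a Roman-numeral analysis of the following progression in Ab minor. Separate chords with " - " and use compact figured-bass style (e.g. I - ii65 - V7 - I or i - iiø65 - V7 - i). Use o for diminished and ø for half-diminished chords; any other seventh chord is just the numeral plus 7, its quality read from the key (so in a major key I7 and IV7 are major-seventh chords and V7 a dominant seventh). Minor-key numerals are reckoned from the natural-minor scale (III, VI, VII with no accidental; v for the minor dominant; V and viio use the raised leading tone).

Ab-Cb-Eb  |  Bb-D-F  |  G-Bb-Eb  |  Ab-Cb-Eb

i - V/V - V6 - i

Ab-Cb-Eb: root Ab is the tonic; minor triad there is i.
Bb-D-F is the secondary dominant of V (major triad on Bb): V/V.
G-Bb-Eb: root Eb is the dominant; major triad there is V6.
Ab-Cb-Eb: minor triad on Ab = scale degree 1 → i.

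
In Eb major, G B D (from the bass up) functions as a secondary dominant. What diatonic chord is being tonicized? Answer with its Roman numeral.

The chord is a major triad on G.
A dominant resolves down a perfect fifth: G → C. In Eb major, C is scale degree 6, i.e. vi.

vi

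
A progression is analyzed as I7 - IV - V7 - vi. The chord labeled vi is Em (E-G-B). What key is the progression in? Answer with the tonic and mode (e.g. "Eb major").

G major

The chord Em is a minor triad rooted on E; its label is vi.
Counting down 5 scale steps from E places the tonic on G; a minor triad on degree 6 is diatonic only in major.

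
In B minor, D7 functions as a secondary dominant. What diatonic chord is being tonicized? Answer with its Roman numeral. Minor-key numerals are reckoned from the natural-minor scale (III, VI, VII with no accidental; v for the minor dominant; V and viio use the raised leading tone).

VI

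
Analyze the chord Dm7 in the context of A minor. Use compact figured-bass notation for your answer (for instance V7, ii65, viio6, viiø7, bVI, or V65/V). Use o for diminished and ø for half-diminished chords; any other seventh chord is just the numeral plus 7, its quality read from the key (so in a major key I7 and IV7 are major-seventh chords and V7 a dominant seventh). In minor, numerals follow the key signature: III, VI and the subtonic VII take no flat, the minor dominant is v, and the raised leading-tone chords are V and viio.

The pitches D-F-A-C form a minor seventh chord rooted on D.
In A minor, D is the subdominant; the diatonic minor seventh chord there is iv7.

iv7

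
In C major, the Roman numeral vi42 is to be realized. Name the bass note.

G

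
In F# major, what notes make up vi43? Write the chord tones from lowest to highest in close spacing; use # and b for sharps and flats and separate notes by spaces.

A# C# D# F#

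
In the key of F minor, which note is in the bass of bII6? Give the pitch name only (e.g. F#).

Bb

bII in F minor has root Gb; the chord is Gb-Bb-Db.
The figure 6 means first inversion — the third is in the bass.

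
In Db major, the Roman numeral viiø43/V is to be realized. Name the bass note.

Db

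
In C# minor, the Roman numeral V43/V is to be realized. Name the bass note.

A#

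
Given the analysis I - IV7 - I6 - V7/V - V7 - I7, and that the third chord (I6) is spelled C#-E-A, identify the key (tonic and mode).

I6 is given as C#-E-A — a major triad with root A.
If A is scale degree 1 and the mode makes that degree carry a major triad, the tonic is A and the mode is major.

A major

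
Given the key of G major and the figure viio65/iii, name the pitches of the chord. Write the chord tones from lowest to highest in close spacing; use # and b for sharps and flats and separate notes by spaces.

The slash marks an applied leading-tone chord: viio of iii. In G major, iii is B, so the leading tone to it is A#, a half step below.
Building a fully diminished seventh chord on A# gives A#-C#-E-G.
The figured bass 65 indicates first inversion, placing the third (C#) in the bass: C#-E-G-A#.

C# E G A#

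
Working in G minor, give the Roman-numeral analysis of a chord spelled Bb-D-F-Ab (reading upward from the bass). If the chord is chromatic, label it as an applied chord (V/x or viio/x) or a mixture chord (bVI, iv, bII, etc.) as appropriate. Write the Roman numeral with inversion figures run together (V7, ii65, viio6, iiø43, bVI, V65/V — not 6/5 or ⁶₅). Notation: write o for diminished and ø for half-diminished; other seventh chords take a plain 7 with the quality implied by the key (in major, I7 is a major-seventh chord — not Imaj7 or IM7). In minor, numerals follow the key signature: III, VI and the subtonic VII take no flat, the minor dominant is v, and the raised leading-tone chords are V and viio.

V7/VI

Stacked in thirds the chord is Bb-D-F-Ab: a dominant seventh chord on Bb.
Bb is not a diatonic chord root with this quality in G minor, but it lies a perfect fifth above Eb (VI), so the chord functions as an applied dominant of VI.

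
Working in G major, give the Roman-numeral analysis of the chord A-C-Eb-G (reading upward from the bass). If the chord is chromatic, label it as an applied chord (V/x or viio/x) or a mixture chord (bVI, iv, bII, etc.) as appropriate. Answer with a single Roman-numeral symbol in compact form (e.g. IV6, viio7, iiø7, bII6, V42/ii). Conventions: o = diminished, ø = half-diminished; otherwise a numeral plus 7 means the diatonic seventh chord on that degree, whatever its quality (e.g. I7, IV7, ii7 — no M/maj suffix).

iiø7

Stacked in thirds the chord is A-C-Eb-G: a half-diminished seventh chord on A.
A is the second degree of G major. This is the half-diminished supertonic seventh, borrowed from the parallel minor.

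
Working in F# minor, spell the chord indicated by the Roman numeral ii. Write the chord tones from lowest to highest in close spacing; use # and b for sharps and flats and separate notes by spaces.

G# B D#

ii is the minor supertonic, borrowed from the parallel major (the Dorian ii). In F# minor that root is G#.
So the chord is G#-B-D#.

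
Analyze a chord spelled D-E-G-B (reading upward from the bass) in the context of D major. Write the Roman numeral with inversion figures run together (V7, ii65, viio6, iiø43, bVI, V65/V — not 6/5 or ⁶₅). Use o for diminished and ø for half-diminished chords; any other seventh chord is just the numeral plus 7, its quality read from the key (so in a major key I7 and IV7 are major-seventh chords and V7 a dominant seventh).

The pitches E-G-B-D form a minor seventh chord rooted on E.
In D major, E is the supertonic; the diatonic minor seventh chord there is ii7.
With D in the bass the chord is in third inversion, so the figured bass is 42.

ii42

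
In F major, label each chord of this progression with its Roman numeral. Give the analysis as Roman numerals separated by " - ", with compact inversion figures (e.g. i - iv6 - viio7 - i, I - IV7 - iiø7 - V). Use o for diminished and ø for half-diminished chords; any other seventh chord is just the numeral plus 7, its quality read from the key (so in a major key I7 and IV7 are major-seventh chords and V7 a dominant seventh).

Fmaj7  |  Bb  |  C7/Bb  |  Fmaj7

I7 - IV - V42 - I7

Fmaj7: root F is the tonic; major seventh chord there is I7.
Bb has root Bb, degree 4 in F major, so IV.
C7/Bb has root C, degree 5 in F major, so V42.
Fmaj7 has root F, degree 1 in F major, so I7.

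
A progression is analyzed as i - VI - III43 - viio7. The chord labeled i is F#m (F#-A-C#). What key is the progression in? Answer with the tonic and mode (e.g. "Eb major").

The anchor chord is a minor triad on F#, labeled i.
If F# is scale degree 1 and the mode makes that degree carry a minor triad, the tonic is F# and the mode is minor.

F# minor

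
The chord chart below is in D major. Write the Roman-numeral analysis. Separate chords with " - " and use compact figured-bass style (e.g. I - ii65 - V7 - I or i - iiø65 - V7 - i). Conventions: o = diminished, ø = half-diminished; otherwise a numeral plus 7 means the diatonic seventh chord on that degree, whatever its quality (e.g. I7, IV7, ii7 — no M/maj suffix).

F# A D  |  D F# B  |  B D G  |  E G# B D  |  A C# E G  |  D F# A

I6 - vi6 - IV6 - V7/V - V7 - I

F#-A-D: major triad on D = scale degree 1 → I6.
D-F#-B: minor triad on B = scale degree 6 → vi6.
B-D-G has root G, degree 4 in D major, so IV6.
E-G#-B-D is the secondary dominant of V (dominant seventh chord on E): V7/V.
A-C#-E-G has root A, degree 5 in D major, so V7.
D-F#-A: root D is the tonic; major triad there is I.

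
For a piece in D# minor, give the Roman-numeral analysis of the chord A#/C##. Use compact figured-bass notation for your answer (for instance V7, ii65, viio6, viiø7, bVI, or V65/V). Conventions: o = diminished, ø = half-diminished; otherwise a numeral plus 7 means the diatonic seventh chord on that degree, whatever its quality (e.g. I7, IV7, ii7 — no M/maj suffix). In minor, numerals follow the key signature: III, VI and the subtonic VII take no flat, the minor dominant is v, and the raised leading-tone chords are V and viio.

The pitches A#-C##-E# form a major triad rooted on A#.
In D# minor, A# is the dominant; the diatonic major triad there is V.
With C## in the bass the chord is in first inversion, so the figured bass is 6.

V6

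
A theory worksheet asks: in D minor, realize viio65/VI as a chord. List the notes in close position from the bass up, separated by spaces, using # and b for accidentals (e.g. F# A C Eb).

C Eb Gb A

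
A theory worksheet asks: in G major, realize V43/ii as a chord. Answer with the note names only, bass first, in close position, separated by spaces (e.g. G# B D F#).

V43/ii is a secondary dominant — the dominant seventh of ii. ii in G major is A, so the applied chord's root is E, a perfect fifth above.
Building a dominant seventh chord on E gives E-G#-B-D.
The figured bass 43 indicates second inversion, placing the fifth (B) in the bass: B-D-E-G#.

B D E G#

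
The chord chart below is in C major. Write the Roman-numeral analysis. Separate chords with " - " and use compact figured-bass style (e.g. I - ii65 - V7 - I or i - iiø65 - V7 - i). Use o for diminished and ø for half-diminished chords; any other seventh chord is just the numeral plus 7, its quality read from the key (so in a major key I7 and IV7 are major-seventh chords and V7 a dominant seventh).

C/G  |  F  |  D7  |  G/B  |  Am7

C/G: root C is the tonic; major triad there is I64.
F: root F is the subdominant; major triad there is IV.
D7: a dominant seventh chord on D, the applied dominant of V → V7/V.
G/B: major triad on G = scale degree 5 → V6.
Am7 has root A, degree 6 in C major, so vi7.

I64 - IV - V7/V - V6 - vi7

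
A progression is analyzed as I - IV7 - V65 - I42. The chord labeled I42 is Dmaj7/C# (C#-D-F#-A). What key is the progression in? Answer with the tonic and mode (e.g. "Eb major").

I42 is given as C#-D-F#-A — a major seventh chord with root D.
If D is scale degree 1 and the mode makes that degree carry a major seventh chord, the tonic is D and the mode is major.

D major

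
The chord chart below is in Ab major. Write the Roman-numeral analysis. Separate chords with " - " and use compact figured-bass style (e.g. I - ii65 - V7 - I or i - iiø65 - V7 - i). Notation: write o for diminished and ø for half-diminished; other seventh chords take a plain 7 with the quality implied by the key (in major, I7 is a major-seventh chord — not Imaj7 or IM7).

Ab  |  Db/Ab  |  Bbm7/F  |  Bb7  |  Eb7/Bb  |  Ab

I - IV64 - ii43 - V7/V - V43 - I

Ab has root Ab, degree 1 in Ab major, so I.
Db/Ab: root Db is the subdominant; major triad there is IV64.
Bbm7/F: root Bb is the supertonic; minor seventh chord there is ii43.
Bb7: a dominant seventh chord on Bb, the applied dominant of V → V7/V.
Eb7/Bb has root Eb, degree 5 in Ab major, so V43.
Ab: major triad on Ab = scale degree 1 → I.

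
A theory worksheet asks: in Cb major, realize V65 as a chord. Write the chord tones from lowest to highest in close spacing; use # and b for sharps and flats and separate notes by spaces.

Bb Db Fb Gb

In Cb major, the fifth degree is Gb, and the diatonic chord built there is a dominant seventh chord.
That chord is spelled Gb-Bb-Db-Fb.
With the 65 figure the chord is in first inversion; from the bass Bb upward in close position it reads Bb-Db-Fb-Gb.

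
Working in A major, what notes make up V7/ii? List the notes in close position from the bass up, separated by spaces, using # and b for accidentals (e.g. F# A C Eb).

The slash means an applied dominant: we want the dominant of ii. In A major, ii is B minor, and its dominant is built on F#.
Building a dominant seventh chord on F# gives F#-A#-C#-E.

F# A# C# E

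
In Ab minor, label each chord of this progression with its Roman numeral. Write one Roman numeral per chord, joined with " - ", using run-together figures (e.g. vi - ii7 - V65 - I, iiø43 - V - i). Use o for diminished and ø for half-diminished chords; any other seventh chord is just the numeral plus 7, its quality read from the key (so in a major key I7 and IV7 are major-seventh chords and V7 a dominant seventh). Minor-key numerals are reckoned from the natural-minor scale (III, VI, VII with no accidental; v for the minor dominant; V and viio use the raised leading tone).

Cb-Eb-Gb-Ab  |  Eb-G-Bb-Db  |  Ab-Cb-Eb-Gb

i65 - V7 - i7

Cb-Eb-Gb-Ab: root Ab is the tonic; minor seventh chord there is i65.
Eb-G-Bb-Db: dominant seventh chord on Eb = scale degree 5 → V7.
Ab-Cb-Eb-Gb: minor seventh chord on Ab = scale degree 1 → i7.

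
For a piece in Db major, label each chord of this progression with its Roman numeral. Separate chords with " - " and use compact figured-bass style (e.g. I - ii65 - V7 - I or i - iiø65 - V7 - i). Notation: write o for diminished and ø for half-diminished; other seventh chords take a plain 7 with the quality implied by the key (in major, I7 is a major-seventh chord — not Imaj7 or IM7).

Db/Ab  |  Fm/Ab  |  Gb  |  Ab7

Db/Ab: root Db is the tonic; major triad there is I64.
Fm/Ab: root F is the mediant; minor triad there is iii6.
Gb: root Gb is the subdominant; major triad there is IV.
Ab7 has root Ab, degree 5 in Db major, so V7.

I64 - iii6 - IV - V7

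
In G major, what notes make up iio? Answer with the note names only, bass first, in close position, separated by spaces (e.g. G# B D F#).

Scale degree 2 in G major is A; here the chord built on it is altered to a diminished triad. iio is the diminished supertonic triad, borrowed from the parallel minor.
So the chord is A-C-Eb.

A C Eb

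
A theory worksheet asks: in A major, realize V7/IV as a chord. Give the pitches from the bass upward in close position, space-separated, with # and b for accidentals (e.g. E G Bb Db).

The slash means an applied dominant: we want the dominant of IV. In A major, IV is D major, and its dominant is built on A.
Building a dominant seventh chord on A gives A-C#-E-G.

A C# E G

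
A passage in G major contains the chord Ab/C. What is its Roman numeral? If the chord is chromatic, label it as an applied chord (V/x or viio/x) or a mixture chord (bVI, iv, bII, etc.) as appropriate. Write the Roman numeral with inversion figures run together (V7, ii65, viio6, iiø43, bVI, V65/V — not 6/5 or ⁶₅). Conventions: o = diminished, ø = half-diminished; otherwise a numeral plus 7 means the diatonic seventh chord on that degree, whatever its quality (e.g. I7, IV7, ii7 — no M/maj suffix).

Stacked in thirds the chord is Ab-C-Eb: a major triad on Ab.
Ab is the lowered second degree of G major (diatonic 2 would be A). This is the Neapolitan sixth — a major triad on the lowered second degree, here in its customary first inversion.
With C in the bass the chord is in first inversion, so the figured bass is 6.

bII6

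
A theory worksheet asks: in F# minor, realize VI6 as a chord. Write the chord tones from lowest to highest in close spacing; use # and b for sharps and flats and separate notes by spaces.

The numeral's case and figure indicate a major triad. In F# minor its root, the submediant, is D.
That chord is spelled D-F#-A.
The figured bass 6 indicates first inversion, placing the third (F#) in the bass: F#-A-D.

F# A D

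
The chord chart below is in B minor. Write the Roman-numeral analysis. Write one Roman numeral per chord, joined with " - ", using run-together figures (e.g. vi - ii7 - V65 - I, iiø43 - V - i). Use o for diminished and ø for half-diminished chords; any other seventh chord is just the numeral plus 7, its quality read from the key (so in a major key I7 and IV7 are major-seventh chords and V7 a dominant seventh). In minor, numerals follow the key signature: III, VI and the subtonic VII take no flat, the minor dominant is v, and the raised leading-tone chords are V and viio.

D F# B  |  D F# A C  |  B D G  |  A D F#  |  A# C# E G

i6 - V7/VI - VI6 - III64 - viio7

D-F#-B: root B is the tonic; minor triad there is i6.
D-F#-A-C: chromatic; D is V of VI, so V7/VI.
B-D-G: major triad on G = scale degree 6 → VI6.
A-D-F# has root D, degree 3 in B minor, so III64.
A#-C#-E-G: root A# is the leading tone; fully diminished seventh chord there is viio7.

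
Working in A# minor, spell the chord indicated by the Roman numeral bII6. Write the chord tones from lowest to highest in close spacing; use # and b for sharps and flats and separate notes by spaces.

D# F# B

Scale degree 2 in A# minor is B#; lowering it a half step gives B. bII6 is the Neapolitan sixth — a major triad on the lowered second degree, here in its customary first inversion.
So the chord is B-D#-F#, a major triad.
With the 6 figure the chord is in first inversion; from the bass D# upward in close position it reads D#-F#-B.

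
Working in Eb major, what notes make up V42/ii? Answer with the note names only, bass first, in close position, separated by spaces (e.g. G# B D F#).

V42/ii is a secondary dominant — the dominant seventh of ii. ii in Eb major is F, so the applied chord's root is C, a perfect fifth above.
Building a dominant seventh chord on C gives C-E-G-Bb.
The figured bass 42 indicates third inversion, placing the seventh (Bb) in the bass: Bb-C-E-G.

Bb C E G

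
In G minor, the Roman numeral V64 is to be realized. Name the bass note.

V in G minor has root D; the chord is D-F#-A.
The figure 64 means second inversion — the fifth is in the bass.

A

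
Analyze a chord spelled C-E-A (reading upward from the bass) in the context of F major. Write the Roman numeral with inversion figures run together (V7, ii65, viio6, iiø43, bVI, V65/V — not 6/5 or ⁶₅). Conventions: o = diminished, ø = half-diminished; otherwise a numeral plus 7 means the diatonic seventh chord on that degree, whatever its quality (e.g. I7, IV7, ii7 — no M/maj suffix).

Stacked in thirds the chord is A-C-E: a minor triad on A.
In F major, A is the mediant; the diatonic minor triad there is iii.
With C in the bass the chord is in first inversion, so the figured bass is 6.

iii6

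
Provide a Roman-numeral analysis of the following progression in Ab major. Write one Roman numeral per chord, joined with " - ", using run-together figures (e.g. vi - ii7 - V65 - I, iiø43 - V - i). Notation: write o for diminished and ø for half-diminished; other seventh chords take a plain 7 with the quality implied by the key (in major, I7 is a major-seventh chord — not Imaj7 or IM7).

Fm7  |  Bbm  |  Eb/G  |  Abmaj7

vi7 - ii - V6 - I7

Fm7: minor seventh chord on F = scale degree 6 → vi7.
Bbm: root Bb is the supertonic; minor triad there is ii.
Eb/G: root Eb is the dominant; major triad there is V6.
Abmaj7: root Ab is the tonic; major seventh chord there is I7.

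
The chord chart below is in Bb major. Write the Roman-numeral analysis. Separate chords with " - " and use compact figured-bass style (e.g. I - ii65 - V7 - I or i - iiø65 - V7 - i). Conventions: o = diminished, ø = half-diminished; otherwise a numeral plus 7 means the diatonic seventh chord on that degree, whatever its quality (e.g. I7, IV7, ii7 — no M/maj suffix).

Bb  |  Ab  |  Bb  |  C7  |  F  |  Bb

Bb has root Bb, degree 1 in Bb major, so I.
Ab: major triad on Ab — chromatic; bVII (borrowed from the parallel minor).
Bb has root Bb, degree 1 in Bb major, so I.
C7 is the secondary dominant of V (dominant seventh chord on C): V7/V.
F: major triad on F = scale degree 5 → V.
Bb: root Bb is the tonic; major triad there is I.

I - bVII - I - V7/V - V - I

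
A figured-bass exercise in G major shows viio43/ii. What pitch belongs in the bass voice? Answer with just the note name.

D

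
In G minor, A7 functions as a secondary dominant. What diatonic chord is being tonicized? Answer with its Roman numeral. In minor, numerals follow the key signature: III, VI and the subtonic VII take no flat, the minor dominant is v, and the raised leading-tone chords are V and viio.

V

The chord is a dominant seventh chord on A.
A dominant resolves down a perfect fifth: A → D. In G minor, D is scale degree 5, i.e. V.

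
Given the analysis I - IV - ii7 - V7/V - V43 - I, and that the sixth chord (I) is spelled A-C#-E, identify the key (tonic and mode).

A major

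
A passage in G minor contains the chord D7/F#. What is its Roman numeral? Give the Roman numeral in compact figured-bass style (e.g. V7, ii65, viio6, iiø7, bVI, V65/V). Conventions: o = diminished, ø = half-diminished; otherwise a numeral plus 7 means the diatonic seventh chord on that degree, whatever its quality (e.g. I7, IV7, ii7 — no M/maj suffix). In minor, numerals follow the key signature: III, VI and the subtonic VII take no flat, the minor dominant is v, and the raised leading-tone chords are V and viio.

Stacked in thirds the chord is D-F#-A-C: a dominant seventh chord on D.
D is scale degree 5 in G minor, and a dominant seventh chord on that degree is written V7.
With F# in the bass the chord is in first inversion, so the figured bass is 65.

V65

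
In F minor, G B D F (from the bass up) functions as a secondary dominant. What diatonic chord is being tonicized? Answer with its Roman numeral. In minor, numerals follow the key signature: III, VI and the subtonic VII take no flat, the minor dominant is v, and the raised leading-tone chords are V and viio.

The chord is a dominant seventh chord on G.
A dominant resolves down a perfect fifth: G → C. In F minor, C is scale degree 5, i.e. V.

V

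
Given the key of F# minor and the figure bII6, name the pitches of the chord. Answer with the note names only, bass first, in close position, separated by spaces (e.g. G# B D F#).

Scale degree 2 in F# minor is G#; lowering it a half step gives G. bII6 is the Neapolitan sixth — a major triad on the lowered second degree, here in its customary first inversion.
So the chord is G-B-D.
With the 6 figure the chord is in first inversion; from the bass B upward in close position it reads B-D-G.

B D G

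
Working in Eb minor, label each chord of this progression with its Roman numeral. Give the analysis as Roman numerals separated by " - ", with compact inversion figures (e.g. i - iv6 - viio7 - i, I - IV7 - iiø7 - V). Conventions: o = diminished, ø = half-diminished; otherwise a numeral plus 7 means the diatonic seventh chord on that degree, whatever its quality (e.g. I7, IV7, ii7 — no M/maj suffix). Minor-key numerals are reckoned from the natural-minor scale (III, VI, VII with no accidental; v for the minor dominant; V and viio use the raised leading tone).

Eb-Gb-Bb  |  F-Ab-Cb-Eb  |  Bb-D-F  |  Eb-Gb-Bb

i - iiø7 - V - i

Eb-Gb-Bb: minor triad on Eb = scale degree 1 → i.
F-Ab-Cb-Eb: root F is the supertonic; half-diminished seventh chord there is iiø7.
Bb-D-F has root Bb, degree 5 in Eb minor, so V.
Eb-Gb-Bb: minor triad on Eb = scale degree 1 → i.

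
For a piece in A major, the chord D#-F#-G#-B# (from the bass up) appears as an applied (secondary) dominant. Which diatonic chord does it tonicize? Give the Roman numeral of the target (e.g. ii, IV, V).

iii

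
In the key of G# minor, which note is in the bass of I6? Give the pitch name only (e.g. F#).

B#

I in G# minor has root G#; the chord is G#-B#-D#.
The figure 6 means first inversion — the third is in the bass.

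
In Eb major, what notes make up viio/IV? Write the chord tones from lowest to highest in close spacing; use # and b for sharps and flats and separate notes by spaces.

G Bb Db

viio/IV is a secondary leading-tone chord. The target IV is Ab in Eb major; the applied chord is rooted a semitone below, on G.
Building a diminished triad on G gives G-Bb-Db.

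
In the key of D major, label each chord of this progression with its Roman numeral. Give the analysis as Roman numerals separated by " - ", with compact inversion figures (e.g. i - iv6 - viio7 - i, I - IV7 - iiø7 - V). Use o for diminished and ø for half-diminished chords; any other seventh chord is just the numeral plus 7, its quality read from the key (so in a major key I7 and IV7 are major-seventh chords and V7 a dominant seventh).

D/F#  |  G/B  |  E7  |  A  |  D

I6 - IV6 - V7/V - V - I

D/F#: major triad on D = scale degree 1 → I6.
G/B: root G is the subdominant; major triad there is IV6.
E7: a dominant seventh chord on E, the applied dominant of V → V7/V.
A: root A is the dominant; major triad there is V.
D: major triad on D = scale degree 1 → I.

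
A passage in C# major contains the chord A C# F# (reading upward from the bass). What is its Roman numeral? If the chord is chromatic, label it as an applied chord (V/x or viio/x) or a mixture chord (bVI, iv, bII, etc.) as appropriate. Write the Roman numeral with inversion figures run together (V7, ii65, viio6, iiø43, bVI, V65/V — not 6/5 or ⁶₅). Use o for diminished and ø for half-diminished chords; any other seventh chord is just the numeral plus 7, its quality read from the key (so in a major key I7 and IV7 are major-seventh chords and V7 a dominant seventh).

iv6

The pitches F#-A-C# form a minor triad rooted on F#.
F# is the fourth degree of C# major. This is the minor subdominant, borrowed from the parallel minor.
With A in the bass the chord is in first inversion, so the figured bass is 6.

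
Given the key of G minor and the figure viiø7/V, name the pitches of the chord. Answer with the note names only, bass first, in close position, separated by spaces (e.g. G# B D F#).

viiø7/V is a secondary leading-tone chord. The target V is D in G minor; the applied chord is rooted a semitone below, on C#.
Building a half-diminished seventh chord on C# gives C#-E-G-B.

C# E G B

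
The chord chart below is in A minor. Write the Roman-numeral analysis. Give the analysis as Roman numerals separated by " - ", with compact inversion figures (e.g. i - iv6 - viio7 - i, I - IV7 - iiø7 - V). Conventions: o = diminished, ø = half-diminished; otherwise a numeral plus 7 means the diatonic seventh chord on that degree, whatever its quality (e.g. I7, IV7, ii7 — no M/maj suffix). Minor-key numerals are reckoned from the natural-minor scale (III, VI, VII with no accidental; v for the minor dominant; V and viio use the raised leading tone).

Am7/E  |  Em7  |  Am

i43 - v7 - i

Am7/E: minor seventh chord on A = scale degree 1 → i43.
Em7: root E is the dominant; minor seventh chord there is v7.
Am: minor triad on A = scale degree 1 → i.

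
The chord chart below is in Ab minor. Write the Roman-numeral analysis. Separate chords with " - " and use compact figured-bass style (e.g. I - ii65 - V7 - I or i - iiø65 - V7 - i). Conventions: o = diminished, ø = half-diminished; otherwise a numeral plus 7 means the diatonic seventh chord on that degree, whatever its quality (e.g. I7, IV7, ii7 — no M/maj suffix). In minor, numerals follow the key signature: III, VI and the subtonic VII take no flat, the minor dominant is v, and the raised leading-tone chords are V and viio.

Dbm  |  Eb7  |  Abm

Dbm: root Db is the subdominant; minor triad there is iv.
Eb7 has root Eb, degree 5 in Ab minor, so V7.
Abm: minor triad on Ab = scale degree 1 → i.

iv - V7 - i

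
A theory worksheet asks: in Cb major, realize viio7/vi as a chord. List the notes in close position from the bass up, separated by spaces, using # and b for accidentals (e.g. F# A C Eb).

viio7/vi is a secondary leading-tone chord. The target vi is Ab in Cb major; the applied chord is rooted a semitone below, on G.
Building a fully diminished seventh chord on G gives G-Bb-Db-Fb.

G Bb Db Fb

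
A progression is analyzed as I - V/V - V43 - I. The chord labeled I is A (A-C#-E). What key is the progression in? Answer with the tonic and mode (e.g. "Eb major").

A major

The chord A is a major triad rooted on A; its label is I.
If A is scale degree 1 and the mode makes that degree carry a major triad, the tonic is A and the mode is major.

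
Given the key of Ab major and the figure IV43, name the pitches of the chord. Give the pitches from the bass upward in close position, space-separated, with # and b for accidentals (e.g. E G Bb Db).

Ab C Db F

The numeral's case and figure indicate a major seventh chord. In Ab major its root, scale degree 4, is Db.
Stacking thirds from Db gives Db-F-Ab-C.
The figured bass 43 indicates second inversion, placing the fifth (Ab) in the bass: Ab-C-Db-F.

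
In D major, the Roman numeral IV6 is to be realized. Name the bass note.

IV in D major has root G; the chord is G-B-D.
The figure 6 means first inversion — the third is in the bass.

B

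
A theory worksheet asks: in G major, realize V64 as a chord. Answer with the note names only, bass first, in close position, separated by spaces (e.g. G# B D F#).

The numeral's case and figure indicate a major triad. In G major its root, the fifth degree, is D.
That chord is spelled D-F#-A.
The figured bass 64 indicates second inversion, placing the fifth (A) in the bass: A-D-F#.

A D F#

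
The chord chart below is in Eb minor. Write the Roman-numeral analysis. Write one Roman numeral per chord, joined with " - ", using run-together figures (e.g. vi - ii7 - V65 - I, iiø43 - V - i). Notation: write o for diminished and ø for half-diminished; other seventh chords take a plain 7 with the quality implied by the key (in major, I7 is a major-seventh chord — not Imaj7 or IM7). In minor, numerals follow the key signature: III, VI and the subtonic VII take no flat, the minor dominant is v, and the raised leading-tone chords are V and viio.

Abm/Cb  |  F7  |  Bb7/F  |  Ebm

iv6 - V7/V - V43 - i

Abm/Cb: root Ab is the subdominant; minor triad there is iv6.
F7: a dominant seventh chord on F, the applied dominant of V → V7/V.
Bb7/F: dominant seventh chord on Bb = scale degree 5 → V43.
Ebm: minor triad on Eb = scale degree 1 → i.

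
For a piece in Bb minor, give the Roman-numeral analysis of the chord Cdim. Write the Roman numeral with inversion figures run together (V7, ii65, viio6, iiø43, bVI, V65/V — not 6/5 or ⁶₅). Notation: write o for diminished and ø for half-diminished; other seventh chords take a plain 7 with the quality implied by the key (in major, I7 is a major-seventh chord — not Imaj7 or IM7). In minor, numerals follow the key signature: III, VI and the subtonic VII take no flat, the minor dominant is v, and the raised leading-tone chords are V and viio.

The pitches C-Eb-Gb form a diminished triad rooted on C.
In Bb minor, C is the supertonic; the diatonic diminished triad there is iio.

iio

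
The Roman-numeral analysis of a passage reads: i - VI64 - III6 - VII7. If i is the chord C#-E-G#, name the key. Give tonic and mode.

C# minor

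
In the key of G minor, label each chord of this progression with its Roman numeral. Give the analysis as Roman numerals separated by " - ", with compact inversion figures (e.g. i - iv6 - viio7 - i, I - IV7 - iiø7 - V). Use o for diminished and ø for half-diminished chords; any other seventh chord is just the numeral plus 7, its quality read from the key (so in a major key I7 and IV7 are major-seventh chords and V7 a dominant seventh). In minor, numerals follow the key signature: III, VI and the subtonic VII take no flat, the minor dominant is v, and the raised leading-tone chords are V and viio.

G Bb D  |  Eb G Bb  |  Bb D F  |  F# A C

i - VI - III - viio

G-Bb-D: minor triad on G = scale degree 1 → i.
Eb-G-Bb: major triad on Eb = scale degree 6 → VI.
Bb-D-F has root Bb, degree 3 in G minor, so III.
F#-A-C has root F#, degree 7 in G minor, so viio.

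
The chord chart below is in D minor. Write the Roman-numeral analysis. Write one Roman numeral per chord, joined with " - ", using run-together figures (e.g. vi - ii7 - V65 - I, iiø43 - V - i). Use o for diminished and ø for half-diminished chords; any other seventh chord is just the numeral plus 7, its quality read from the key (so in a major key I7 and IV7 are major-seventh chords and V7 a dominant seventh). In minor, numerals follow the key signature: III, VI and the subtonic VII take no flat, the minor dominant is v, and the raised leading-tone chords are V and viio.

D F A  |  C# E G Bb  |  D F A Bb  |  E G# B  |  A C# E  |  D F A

i - viio7 - VI65 - V/V - V - i

D-F-A: root D is the tonic; minor triad there is i.
C#-E-G-Bb: fully diminished seventh chord on C# = scale degree 7 → viio7.
D-F-A-Bb: major seventh chord on Bb = scale degree 6 → VI65.
E-G#-B: a major triad on E, the applied dominant of V → V/V.
A-C#-E: major triad on A = scale degree 5 → V.
D-F-A: root D is the tonic; minor triad there is i.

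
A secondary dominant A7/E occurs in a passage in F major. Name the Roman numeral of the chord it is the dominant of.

The chord is a dominant seventh chord on A.
A dominant resolves down a perfect fifth: A → D. In F major, D is scale degree 6, i.e. vi.

vi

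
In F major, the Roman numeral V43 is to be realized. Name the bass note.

V in F major has root C; the chord is C-E-G-Bb.
The figure 43 means second inversion — the fifth is in the bass.

G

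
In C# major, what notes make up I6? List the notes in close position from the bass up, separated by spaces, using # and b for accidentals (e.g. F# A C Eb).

E# G# C#

In C# major, the first degree is C#, and the diatonic chord built there is a major triad.
Stacking thirds from C# gives C#-E#-G#.
With the 6 figure the chord is in first inversion; from the bass E# upward in close position it reads E#-G#-C#.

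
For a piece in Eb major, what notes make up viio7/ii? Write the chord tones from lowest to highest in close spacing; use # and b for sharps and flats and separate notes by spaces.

The slash marks an applied leading-tone chord: viio of ii. In Eb major, ii is F, so the leading tone to it is E, a half step below.
Building a fully diminished seventh chord on E gives E-G-Bb-Db.

E G Bb Db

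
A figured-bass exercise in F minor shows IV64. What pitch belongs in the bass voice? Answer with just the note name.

F

IV in F minor has root Bb; the chord is Bb-D-F.
The figure 64 means second inversion — the fifth is in the bass.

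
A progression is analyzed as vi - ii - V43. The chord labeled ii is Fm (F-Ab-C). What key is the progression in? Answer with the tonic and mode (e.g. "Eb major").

Eb major

The chord Fm is a minor triad rooted on F; its label is ii.
If F is scale degree 2 and the mode makes that degree carry a minor triad, the tonic is Eb and the mode is major.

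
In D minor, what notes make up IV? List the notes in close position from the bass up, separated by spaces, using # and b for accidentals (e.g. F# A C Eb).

G B D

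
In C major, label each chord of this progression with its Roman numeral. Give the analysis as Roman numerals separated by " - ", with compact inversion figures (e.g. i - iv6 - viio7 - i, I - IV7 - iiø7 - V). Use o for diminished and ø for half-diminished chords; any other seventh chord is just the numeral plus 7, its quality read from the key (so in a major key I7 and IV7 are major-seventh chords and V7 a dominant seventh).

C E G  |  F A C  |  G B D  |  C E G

C-E-G has root C, degree 1 in C major, so I.
F-A-C: root F is the subdominant; major triad there is IV.
G-B-D has root G, degree 5 in C major, so V.
C-E-G has root C, degree 1 in C major, so I.

I - IV - V - I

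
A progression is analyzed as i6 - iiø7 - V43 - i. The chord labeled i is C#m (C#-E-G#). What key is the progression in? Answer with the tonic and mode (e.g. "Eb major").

The anchor chord is a minor triad on C#, labeled i.
If C# is scale degree 1 and the mode makes that degree carry a minor triad, the tonic is C# and the mode is minor.

C# minor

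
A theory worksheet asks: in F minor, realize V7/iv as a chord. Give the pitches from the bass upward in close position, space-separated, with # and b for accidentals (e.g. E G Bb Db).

V7/iv is a secondary dominant — the dominant seventh of iv. iv in F minor is Bb, so the applied chord's root is F, a perfect fifth above.
Building a dominant seventh chord on F gives F-A-C-Eb.

F A C Eb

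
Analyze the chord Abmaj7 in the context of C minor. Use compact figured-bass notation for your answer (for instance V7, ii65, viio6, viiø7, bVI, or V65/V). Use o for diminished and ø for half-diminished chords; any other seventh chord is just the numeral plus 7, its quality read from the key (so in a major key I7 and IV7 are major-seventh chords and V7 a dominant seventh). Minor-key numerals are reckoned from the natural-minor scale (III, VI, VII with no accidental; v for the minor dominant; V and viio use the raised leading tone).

The pitches Ab-C-Eb-G form a major seventh chord rooted on Ab.
Ab is scale degree 6 in C minor, and a major seventh chord on that degree is written VI7.

VI7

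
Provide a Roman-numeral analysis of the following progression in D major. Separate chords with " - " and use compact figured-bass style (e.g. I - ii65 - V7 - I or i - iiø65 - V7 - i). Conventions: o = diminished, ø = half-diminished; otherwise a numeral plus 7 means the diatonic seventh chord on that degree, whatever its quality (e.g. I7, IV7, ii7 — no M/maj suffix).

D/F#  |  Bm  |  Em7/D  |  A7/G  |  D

I6 - vi - ii42 - V42 - I

D/F#: major triad on D = scale degree 1 → I6.
Bm: minor triad on B = scale degree 6 → vi.
Em7/D has root E, degree 2 in D major, so ii42.
A7/G: root A is the dominant; dominant seventh chord there is V42.
D: root D is the tonic; major triad there is I.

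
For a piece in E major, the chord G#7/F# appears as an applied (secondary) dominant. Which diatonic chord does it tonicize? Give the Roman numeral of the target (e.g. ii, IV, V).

The chord is a dominant seventh chord on G#.
A dominant resolves down a perfect fifth: G# → C#. In E major, C# is scale degree 6, i.e. vi.

vi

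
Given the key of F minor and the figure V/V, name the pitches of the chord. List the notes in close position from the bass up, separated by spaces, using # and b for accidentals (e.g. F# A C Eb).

G B D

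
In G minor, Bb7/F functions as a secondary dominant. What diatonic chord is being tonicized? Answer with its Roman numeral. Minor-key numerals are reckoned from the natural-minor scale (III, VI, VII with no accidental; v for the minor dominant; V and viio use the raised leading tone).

The chord is a dominant seventh chord on Bb.
A dominant resolves down a perfect fifth: Bb → Eb. In G minor, Eb is scale degree 6, i.e. VI.

VI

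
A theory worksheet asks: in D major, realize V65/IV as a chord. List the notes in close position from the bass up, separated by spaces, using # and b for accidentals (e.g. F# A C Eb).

The slash means an applied dominant: we want the dominant of IV. In D major, IV is G major, and its dominant is built on D.
Building a dominant seventh chord on D gives D-F#-A-C.
With the 65 figure the chord is in first inversion; from the bass F# upward in close position it reads F#-A-C-D.

F# A C D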